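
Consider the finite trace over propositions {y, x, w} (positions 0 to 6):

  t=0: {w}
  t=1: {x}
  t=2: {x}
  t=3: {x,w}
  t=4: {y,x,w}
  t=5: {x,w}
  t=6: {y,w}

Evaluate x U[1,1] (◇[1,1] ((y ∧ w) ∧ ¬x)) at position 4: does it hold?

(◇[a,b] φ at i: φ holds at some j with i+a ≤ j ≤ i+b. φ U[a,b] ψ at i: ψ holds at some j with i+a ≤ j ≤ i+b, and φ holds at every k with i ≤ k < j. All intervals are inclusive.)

True

Need some j in [5,5] with ◇[1,1] ((y ∧ w) ∧ ¬x), and x at every k in [4,j-1].
  j=5: ◇[1,1] ((y ∧ w) ∧ ¬x) holds; x holds at every k in [4,4] → satisfied.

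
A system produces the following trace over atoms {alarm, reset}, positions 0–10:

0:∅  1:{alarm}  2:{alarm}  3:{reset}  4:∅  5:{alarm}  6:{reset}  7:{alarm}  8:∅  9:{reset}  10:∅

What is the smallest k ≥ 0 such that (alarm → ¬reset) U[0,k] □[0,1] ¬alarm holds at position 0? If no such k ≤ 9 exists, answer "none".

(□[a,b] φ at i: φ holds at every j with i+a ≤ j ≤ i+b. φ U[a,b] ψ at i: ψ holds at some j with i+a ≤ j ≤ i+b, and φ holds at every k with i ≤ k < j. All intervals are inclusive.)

Need earliest j ≥ 0 with □[0,1] ¬alarm, and (alarm → ¬reset) at every k in [0,j-1].
  j=0: rhs fails.
  j=1: rhs fails.
  j=2: rhs fails.
  j=3: rhs holds; lhs holds on [0,2]. k = 3.

3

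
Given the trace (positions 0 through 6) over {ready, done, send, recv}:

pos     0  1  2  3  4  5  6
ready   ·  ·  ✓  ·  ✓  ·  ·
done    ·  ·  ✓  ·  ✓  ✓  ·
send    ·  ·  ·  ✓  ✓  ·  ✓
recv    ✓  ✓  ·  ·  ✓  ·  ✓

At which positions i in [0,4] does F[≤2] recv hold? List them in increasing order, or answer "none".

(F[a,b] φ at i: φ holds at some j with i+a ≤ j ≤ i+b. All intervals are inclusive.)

Evaluate at each i in [0,4]:
  i=0: ✓ (witness j=0)
  i=1: ✓ (witness j=1)
  i=2: ✓ (witness j=4)
  i=3: ✓ (witness j=4)
  i=4: ✓ (witness j=4)

0, 1, 2, 3, 4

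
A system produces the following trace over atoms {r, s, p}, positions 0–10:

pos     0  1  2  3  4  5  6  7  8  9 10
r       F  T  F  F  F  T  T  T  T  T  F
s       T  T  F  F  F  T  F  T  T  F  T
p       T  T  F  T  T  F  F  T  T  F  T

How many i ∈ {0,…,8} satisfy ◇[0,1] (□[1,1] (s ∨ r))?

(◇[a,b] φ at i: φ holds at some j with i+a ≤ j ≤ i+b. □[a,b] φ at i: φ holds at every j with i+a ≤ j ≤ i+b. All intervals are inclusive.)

Evaluate at each i in [0,8]:
  i=0: ✓ (witness j=0)
  i=1: ✗ (none in [1,2])
  i=2: ✗ (none in [2,3])
  i=3: ✓ (witness j=4)
  i=4: ✓ (witness j=4)
  i=5: ✓ (witness j=5)
  i=6: ✓ (witness j=6)
  i=7: ✓ (witness j=7)
  i=8: ✓ (witness j=8)
Positions where it holds: {0, 3, 4, 5, 6, 7, 8} → 7.

7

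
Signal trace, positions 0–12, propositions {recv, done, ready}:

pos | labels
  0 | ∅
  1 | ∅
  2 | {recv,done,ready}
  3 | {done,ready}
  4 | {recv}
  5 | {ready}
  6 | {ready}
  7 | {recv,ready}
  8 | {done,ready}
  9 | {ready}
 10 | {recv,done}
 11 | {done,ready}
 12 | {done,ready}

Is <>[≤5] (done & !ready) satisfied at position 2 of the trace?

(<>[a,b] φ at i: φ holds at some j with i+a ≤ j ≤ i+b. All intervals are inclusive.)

False

Check (done & !ready) at each j in [2,7]:
  j=2: false
  j=3: false
  j=4: false
  j=5: false
  j=6: false
  j=7: false
No position in the window satisfies it → formula fails.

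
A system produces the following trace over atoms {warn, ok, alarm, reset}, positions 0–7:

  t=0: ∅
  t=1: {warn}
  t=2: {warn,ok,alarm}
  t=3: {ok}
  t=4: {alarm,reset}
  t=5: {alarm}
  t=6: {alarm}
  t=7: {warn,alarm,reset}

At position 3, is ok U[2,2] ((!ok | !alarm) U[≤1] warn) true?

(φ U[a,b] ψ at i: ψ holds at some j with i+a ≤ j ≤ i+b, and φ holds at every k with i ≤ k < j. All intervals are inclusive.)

Need some j in [5,5] with ((!ok | !alarm) U[≤1] warn), and ok at every k in [3,j-1].
  j=5: ((!ok | !alarm) U[≤1] warn) — fails.
No j in the window works → until fails.

No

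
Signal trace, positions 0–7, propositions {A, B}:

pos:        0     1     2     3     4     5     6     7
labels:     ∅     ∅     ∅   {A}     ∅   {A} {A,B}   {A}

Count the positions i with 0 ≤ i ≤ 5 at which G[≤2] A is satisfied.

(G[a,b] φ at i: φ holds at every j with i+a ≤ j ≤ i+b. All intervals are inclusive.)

Evaluate at each i in [0,5]:
  i=0: ✗ (fails at j=0)
  i=1: ✗ (fails at j=1)
  i=2: ✗ (fails at j=2)
  i=3: ✗ (fails at j=4)
  i=4: ✗ (fails at j=4)
  i=5: ✓ (all of [5,7])
Positions where it holds: {5} → 1.

1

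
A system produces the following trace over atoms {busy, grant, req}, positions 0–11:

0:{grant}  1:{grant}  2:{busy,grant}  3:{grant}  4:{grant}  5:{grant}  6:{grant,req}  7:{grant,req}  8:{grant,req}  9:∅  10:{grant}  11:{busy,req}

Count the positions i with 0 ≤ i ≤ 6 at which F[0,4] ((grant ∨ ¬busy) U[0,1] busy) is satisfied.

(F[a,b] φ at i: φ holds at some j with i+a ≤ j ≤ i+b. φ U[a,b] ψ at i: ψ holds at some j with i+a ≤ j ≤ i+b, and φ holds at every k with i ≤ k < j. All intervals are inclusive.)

Evaluate at each i in [0,6]:
  i=0: ✓ (witness j=1)
  i=1: ✓ (witness j=1)
  i=2: ✓ (witness j=2)
  i=3: ✗ (none in [3,7])
  i=4: ✗ (none in [4,8])
  i=5: ✗ (none in [5,9])
  i=6: ✓ (witness j=10)
Positions where it holds: {0, 1, 2, 6} → 4.

4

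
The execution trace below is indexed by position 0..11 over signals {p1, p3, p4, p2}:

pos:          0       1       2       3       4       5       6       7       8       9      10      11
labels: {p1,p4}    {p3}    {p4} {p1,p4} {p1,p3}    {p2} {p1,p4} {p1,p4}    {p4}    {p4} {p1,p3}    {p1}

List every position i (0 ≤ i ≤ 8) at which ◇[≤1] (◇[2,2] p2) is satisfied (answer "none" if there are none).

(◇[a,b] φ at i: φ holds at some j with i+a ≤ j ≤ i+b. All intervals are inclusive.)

Evaluate at each i in [0,8]:
  i=0: ✗ (none in [0,1])
  i=1: ✗ (none in [1,2])
  i=2: ✓ (witness j=3)
  i=3: ✓ (witness j=3)
  i=4: ✗ (none in [4,5])
  i=5: ✗ (none in [5,6])
  i=6: ✗ (none in [6,7])
  i=7: ✗ (none in [7,8])
  i=8: ✗ (none in [8,9])

2, 3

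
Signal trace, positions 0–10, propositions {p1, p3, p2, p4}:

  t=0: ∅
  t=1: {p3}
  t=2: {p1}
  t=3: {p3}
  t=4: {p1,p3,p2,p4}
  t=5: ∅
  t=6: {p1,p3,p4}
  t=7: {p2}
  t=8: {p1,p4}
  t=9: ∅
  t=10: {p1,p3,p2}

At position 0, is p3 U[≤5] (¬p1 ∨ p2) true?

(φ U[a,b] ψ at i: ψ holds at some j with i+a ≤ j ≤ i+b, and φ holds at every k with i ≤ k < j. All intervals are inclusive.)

Need some j in [0,5] with (¬p1 ∨ p2), and p3 at every k in [0,j-1].
  j=0: (¬p1 ∨ p2) holds; no prefix to check → satisfied.

True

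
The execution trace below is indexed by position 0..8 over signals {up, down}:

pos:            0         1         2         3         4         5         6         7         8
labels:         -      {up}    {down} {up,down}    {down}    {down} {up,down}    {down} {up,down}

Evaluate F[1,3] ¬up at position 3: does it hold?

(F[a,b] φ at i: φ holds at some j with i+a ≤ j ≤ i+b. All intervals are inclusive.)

Check ¬up at each j in [4,6]:
  j=4: true
  j=5: true
  j=6: false
Found at j=4 → formula holds.

Holds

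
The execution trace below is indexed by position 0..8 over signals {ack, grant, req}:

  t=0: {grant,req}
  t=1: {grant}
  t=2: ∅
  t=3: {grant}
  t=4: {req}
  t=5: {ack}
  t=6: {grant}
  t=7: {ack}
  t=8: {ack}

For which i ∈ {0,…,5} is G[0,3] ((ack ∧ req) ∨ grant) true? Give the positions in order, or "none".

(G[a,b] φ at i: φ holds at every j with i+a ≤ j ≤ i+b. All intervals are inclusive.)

Evaluate at each i in [0,5]:
  i=0: ✗ (fails at j=2)
  i=1: ✗ (fails at j=2)
  i=2: ✗ (fails at j=2)
  i=3: ✗ (fails at j=4)
  i=4: ✗ (fails at j=4)
  i=5: ✗ (fails at j=5)

none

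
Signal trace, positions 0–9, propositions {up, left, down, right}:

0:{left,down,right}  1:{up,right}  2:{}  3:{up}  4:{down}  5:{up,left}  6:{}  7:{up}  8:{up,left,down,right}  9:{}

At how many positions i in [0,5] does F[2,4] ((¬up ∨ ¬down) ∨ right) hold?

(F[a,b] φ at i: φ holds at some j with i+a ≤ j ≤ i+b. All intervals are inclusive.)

6

Evaluate at each i in [0,5]:
  i=0: ✓ (witness j=2)
  i=1: ✓ (witness j=3)
  i=2: ✓ (witness j=4)
  i=3: ✓ (witness j=5)
  i=4: ✓ (witness j=6)
  i=5: ✓ (witness j=7)
Positions where it holds: {0, 1, 2, 3, 4, 5} → 6.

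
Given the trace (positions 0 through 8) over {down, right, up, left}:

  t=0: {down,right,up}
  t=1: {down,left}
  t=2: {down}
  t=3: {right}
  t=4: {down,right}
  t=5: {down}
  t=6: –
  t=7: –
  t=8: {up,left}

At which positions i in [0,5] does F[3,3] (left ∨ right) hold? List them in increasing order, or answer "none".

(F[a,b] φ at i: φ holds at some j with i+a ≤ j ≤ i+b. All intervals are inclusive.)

0, 1, 5

Evaluate at each i in [0,5]:
  i=0: ✓ (witness j=3)
  i=1: ✓ (witness j=4)
  i=2: ✗ (none in [5,5])
  i=3: ✗ (none in [6,6])
  i=4: ✗ (none in [7,7])
  i=5: ✓ (witness j=8)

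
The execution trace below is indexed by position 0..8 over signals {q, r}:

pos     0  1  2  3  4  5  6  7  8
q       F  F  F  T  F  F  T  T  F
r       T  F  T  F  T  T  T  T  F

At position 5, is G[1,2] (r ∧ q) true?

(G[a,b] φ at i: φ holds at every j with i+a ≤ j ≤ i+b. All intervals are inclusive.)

Check (r ∧ q) at every j in [6,7]:
  j=6: true
  j=7: true
All positions satisfy it → formula holds.

True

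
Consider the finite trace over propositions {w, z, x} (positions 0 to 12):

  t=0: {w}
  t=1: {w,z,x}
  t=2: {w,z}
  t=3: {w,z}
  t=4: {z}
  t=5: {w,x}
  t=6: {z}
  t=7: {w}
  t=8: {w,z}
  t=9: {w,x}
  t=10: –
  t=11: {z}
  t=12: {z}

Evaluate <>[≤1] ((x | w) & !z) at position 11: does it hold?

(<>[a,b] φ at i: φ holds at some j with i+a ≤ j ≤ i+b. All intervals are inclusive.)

False

Check ((x | w) & !z) at each j in [11,12]:
  j=11: false
  j=12: false
No position in the window satisfies it → formula fails.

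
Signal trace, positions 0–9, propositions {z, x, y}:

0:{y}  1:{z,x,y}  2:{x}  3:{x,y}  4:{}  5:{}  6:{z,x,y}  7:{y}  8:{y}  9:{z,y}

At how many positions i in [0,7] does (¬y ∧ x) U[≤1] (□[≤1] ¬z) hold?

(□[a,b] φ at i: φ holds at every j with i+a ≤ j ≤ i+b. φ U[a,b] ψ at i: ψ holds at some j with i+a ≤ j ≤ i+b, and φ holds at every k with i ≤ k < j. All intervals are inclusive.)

4

Evaluate at each i in [0,7]:
  i=0: ✗ (no rhs in [0,1])
  i=1: ✗ (lhs fails at k=1 before rhs at j=2)
  i=2: ✓ (rhs at j=2)
  i=3: ✓ (rhs at j=3)
  i=4: ✓ (rhs at j=4)
  i=5: ✗ (no rhs in [5,6])
  i=6: ✗ (lhs fails at k=6 before rhs at j=7)
  i=7: ✓ (rhs at j=7)
Positions where it holds: {2, 3, 4, 7} → 4.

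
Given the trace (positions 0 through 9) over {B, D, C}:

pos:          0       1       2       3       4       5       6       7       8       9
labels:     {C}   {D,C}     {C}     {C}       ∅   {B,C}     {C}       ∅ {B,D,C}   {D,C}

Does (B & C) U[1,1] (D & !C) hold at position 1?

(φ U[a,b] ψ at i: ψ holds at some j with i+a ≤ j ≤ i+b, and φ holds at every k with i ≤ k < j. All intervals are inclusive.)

Does not hold

Need some j in [2,2] with (D & !C), and (B & C) at every k in [1,j-1].
  j=2: (D & !C) false.
No j in the window works → until fails.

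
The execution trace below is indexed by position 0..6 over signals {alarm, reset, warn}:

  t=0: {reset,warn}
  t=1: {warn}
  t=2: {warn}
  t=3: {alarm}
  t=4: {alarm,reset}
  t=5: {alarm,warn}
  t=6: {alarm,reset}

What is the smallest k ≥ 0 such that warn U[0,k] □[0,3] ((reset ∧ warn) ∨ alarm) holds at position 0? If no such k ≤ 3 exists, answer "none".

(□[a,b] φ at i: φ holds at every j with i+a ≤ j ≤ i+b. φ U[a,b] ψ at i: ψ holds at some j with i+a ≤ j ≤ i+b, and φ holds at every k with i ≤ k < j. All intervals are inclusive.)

Need earliest j ≥ 0 with □[0,3] ((reset ∧ warn) ∨ alarm), and warn at every k in [0,j-1].
  j=0: rhs fails.
  j=1: rhs fails.
  j=2: rhs fails.
  j=3: rhs holds; lhs holds on [0,2]. k = 3.

3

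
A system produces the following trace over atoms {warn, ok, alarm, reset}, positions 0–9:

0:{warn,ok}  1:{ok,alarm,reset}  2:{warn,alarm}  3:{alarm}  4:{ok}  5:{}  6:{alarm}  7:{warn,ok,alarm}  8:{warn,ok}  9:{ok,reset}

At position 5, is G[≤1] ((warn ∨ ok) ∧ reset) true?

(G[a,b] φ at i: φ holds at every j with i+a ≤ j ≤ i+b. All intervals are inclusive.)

Check ((warn ∨ ok) ∧ reset) at every j in [5,6]:
  j=5: false
  j=6: false
Fails at j=5 → formula fails.

No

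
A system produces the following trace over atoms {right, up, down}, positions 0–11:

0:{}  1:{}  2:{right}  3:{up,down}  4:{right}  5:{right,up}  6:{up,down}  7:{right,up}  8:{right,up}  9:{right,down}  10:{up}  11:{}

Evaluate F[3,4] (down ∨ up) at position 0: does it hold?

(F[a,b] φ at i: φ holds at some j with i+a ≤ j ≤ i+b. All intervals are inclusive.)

Check (down ∨ up) at each j in [3,4]:
  j=3: true
  j=4: false
Found at j=3 → formula holds.

Yes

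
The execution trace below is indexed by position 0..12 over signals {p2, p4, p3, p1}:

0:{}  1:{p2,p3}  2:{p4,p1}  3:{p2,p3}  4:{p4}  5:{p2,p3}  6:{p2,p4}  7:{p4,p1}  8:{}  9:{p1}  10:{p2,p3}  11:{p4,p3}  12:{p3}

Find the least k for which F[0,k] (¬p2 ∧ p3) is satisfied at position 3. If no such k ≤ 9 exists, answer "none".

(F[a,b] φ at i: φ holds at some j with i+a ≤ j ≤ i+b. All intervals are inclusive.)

8

Scan j = 3,4,… for (¬p2 ∧ p3):
  j=3: fails
  j=4: fails
  j=5: fails
  j=6: fails
  j=7: fails
  j=8: fails
  j=9: fails
  j=10: fails
  j=11: holds
First hit at j=11, so smallest k = 11-3 = 8.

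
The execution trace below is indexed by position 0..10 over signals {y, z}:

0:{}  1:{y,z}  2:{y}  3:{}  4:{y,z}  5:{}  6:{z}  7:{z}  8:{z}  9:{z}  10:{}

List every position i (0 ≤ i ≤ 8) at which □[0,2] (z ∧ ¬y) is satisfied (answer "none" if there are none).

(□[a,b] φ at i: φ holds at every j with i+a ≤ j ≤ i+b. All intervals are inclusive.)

6, 7

Evaluate at each i in [0,8]:
  i=0: ✗ (fails at j=0)
  i=1: ✗ (fails at j=1)
  i=2: ✗ (fails at j=2)
  i=3: ✗ (fails at j=3)
  i=4: ✗ (fails at j=4)
  i=5: ✗ (fails at j=5)
  i=6: ✓ (all of [6,8])
  i=7: ✓ (all of [7,9])
  i=8: ✗ (fails at j=10)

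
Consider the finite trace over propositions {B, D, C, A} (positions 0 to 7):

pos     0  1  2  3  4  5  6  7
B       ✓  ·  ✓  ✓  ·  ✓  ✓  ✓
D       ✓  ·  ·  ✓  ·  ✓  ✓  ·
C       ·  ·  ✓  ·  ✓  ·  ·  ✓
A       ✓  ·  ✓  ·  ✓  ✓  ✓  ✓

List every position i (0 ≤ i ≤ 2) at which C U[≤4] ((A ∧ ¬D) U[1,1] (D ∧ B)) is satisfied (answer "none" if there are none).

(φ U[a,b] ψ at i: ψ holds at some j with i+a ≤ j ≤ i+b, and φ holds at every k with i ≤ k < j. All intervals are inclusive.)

Evaluate at each i in [0,2]:
  i=0: ✗ (lhs fails at k=0 before rhs at j=2)
  i=1: ✗ (lhs fails at k=1 before rhs at j=2)
  i=2: ✓ (rhs at j=2)

2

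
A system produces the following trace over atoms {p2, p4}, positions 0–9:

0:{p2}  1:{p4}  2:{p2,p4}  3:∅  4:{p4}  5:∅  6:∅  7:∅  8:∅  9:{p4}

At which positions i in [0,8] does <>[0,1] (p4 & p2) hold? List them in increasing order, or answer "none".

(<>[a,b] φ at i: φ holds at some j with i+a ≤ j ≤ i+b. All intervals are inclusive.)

1, 2

Evaluate at each i in [0,8]:
  i=0: ✗ (none in [0,1])
  i=1: ✓ (witness j=2)
  i=2: ✓ (witness j=2)
  i=3: ✗ (none in [3,4])
  i=4: ✗ (none in [4,5])
  i=5: ✗ (none in [5,6])
  i=6: ✗ (none in [6,7])
  i=7: ✗ (none in [7,8])
  i=8: ✗ (none in [8,9])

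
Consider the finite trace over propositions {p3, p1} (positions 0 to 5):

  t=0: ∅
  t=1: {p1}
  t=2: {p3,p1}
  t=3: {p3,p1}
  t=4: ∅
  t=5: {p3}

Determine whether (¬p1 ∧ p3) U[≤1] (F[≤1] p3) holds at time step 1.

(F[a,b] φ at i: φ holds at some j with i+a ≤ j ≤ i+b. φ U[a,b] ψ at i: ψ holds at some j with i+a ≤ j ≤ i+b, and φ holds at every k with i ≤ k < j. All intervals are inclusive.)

Need some j in [1,2] with F[≤1] p3, and (¬p1 ∧ p3) at every k in [1,j-1].
  j=1: F[≤1] p3 holds; no prefix to check → satisfied.

Holds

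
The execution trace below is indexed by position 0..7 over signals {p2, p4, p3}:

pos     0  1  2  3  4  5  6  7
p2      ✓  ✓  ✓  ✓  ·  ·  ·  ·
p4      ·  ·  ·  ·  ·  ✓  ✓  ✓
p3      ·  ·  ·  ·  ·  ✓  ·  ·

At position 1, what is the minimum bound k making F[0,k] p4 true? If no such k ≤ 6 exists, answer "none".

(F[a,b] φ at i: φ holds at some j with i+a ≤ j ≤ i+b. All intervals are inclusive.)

4

Scan j = 1,2,… for p4:
  j=1: fails
  j=2: fails
  j=3: fails
  j=4: fails
  j=5: holds
First hit at j=5, so smallest k = 5-1 = 4.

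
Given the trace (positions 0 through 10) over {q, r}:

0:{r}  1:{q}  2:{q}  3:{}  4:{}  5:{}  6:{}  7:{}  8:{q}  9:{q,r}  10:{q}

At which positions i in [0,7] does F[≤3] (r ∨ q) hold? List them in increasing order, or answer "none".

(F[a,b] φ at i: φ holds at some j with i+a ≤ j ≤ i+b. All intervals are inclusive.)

Evaluate at each i in [0,7]:
  i=0: ✓ (witness j=0)
  i=1: ✓ (witness j=1)
  i=2: ✓ (witness j=2)
  i=3: ✗ (none in [3,6])
  i=4: ✗ (none in [4,7])
  i=5: ✓ (witness j=8)
  i=6: ✓ (witness j=8)
  i=7: ✓ (witness j=8)

0, 1, 2, 5, 6, 7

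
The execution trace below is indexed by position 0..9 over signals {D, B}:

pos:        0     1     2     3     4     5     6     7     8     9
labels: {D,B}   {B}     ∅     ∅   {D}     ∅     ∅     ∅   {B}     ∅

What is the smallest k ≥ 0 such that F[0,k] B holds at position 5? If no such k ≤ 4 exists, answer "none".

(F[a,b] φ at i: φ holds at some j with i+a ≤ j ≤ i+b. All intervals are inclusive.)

3

Scan j = 5,6,… for B:
  j=5: fails
  j=6: fails
  j=7: fails
  j=8: holds
First hit at j=8, so smallest k = 8-5 = 3.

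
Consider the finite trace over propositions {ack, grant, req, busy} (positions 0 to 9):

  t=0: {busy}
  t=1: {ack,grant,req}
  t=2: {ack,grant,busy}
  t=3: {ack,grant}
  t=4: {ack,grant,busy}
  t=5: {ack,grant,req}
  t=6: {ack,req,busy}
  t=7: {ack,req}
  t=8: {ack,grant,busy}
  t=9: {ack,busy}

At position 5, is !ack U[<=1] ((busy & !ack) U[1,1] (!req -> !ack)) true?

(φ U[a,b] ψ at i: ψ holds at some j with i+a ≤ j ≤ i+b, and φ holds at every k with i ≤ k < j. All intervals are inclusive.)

Need some j in [5,6] with ((busy & !ack) U[1,1] (!req -> !ack)), and !ack at every k in [5,j-1].
  j=5: ((busy & !ack) U[1,1] (!req -> !ack)) — fails.
  j=6: ((busy & !ack) U[1,1] (!req -> !ack)) — fails.
No j in the window works → until fails.

Does not hold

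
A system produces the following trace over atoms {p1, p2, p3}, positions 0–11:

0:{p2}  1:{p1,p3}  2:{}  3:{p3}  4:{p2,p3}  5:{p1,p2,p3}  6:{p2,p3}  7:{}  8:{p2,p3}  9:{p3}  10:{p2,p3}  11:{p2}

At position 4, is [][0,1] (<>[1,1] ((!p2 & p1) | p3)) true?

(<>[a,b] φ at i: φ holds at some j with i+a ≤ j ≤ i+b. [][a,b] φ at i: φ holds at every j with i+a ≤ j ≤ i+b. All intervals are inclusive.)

Check <>[1,1] ((!p2 & p1) | p3) at every j in [4,5]:
  j=4: holds (witness at 5)
  j=5: holds (witness at 6)
All positions satisfy it → formula holds.

Yes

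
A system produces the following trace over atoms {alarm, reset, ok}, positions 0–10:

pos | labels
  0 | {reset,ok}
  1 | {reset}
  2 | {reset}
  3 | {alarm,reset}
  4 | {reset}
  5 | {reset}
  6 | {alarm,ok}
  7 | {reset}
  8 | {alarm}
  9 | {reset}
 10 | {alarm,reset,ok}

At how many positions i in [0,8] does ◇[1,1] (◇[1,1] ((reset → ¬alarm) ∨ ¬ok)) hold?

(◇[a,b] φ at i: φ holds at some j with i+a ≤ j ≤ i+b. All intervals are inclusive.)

8

Evaluate at each i in [0,8]:
  i=0: ✓ (witness j=1)
  i=1: ✓ (witness j=2)
  i=2: ✓ (witness j=3)
  i=3: ✓ (witness j=4)
  i=4: ✓ (witness j=5)
  i=5: ✓ (witness j=6)
  i=6: ✓ (witness j=7)
  i=7: ✓ (witness j=8)
  i=8: ✗ (none in [9,9])
Positions where it holds: {0, 1, 2, 3, 4, 5, 6, 7} → 8.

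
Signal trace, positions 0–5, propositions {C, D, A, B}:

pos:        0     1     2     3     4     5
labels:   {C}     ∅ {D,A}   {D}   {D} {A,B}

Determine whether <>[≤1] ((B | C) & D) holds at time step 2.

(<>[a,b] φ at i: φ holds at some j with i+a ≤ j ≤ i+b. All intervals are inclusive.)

False

Check ((B | C) & D) at each j in [2,3]:
  j=2: false
  j=3: false
No position in the window satisfies it → formula fails.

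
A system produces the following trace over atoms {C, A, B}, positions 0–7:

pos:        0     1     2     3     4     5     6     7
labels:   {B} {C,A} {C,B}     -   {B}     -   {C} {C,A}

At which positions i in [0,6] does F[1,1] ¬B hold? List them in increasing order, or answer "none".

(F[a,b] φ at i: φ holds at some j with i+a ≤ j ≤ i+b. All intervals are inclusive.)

0, 2, 4, 5, 6

Evaluate at each i in [0,6]:
  i=0: ✓ (witness j=1)
  i=1: ✗ (none in [2,2])
  i=2: ✓ (witness j=3)
  i=3: ✗ (none in [4,4])
  i=4: ✓ (witness j=5)
  i=5: ✓ (witness j=6)
  i=6: ✓ (witness j=7)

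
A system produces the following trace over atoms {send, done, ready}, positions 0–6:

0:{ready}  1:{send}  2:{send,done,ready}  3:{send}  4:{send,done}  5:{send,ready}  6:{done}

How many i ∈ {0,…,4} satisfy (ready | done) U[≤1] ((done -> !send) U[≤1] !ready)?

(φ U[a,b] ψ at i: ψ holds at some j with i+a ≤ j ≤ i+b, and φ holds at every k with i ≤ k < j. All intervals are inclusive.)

Evaluate at each i in [0,4]:
  i=0: ✓ (rhs at j=0)
  i=1: ✓ (rhs at j=1)
  i=2: ✓ (rhs at j=3; lhs holds on [2,2])
  i=3: ✓ (rhs at j=3)
  i=4: ✓ (rhs at j=4)
Positions where it holds: {0, 1, 2, 3, 4} → 5.

5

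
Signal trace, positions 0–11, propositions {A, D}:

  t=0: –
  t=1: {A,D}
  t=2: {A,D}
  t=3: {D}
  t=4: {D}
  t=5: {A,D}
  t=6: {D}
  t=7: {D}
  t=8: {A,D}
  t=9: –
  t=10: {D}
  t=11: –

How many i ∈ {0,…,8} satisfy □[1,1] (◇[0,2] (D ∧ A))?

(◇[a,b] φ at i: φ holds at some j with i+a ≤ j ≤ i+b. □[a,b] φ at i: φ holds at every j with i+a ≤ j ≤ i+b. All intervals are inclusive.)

Evaluate at each i in [0,8]:
  i=0: ✓ (all of [1,1])
  i=1: ✓ (all of [2,2])
  i=2: ✓ (all of [3,3])
  i=3: ✓ (all of [4,4])
  i=4: ✓ (all of [5,5])
  i=5: ✓ (all of [6,6])
  i=6: ✓ (all of [7,7])
  i=7: ✓ (all of [8,8])
  i=8: ✗ (fails at j=9)
Positions where it holds: {0, 1, 2, 3, 4, 5, 6, 7} → 8.

8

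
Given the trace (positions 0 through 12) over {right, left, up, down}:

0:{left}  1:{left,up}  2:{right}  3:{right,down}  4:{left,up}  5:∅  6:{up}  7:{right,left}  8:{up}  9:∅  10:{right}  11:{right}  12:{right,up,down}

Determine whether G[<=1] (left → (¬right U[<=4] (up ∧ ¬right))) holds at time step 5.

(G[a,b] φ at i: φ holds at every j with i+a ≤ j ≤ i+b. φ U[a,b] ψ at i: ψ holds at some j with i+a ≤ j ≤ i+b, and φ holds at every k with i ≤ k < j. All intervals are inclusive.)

Yes

Check (left → (¬right U[<=4] (up ∧ ¬right))) at every j in [5,6]:
  j=5: antecedent false → ✓
  j=6: antecedent false → ✓
All positions satisfy it → formula holds.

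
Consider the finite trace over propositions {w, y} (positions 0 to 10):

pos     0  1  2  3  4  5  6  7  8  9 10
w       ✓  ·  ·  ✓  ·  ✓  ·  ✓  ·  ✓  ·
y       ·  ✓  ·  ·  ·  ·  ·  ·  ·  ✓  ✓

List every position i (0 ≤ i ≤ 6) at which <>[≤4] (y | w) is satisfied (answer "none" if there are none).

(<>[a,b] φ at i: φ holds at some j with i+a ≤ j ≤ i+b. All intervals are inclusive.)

0, 1, 2, 3, 4, 5, 6

Evaluate at each i in [0,6]:
  i=0: ✓ (witness j=0)
  i=1: ✓ (witness j=1)
  i=2: ✓ (witness j=3)
  i=3: ✓ (witness j=3)
  i=4: ✓ (witness j=5)
  i=5: ✓ (witness j=5)
  i=6: ✓ (witness j=7)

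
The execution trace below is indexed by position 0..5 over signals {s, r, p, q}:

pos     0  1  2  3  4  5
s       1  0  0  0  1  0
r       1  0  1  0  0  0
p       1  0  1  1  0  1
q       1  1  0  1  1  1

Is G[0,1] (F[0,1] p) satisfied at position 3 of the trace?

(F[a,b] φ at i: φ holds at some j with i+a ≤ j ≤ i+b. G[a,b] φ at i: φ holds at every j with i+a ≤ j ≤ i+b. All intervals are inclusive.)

Check F[0,1] p at every j in [3,4]:
  j=3: holds (witness at 3)
  j=4: holds (witness at 5)
All positions satisfy it → formula holds.

Holds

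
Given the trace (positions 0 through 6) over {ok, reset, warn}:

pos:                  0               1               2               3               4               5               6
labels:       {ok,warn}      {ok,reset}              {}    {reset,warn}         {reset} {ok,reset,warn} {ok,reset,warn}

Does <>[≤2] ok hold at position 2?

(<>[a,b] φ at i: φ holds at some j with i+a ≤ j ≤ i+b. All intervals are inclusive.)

False

Check ok at each j in [2,4]:
  j=2: false
  j=3: false
  j=4: false
No position in the window satisfies it → formula fails.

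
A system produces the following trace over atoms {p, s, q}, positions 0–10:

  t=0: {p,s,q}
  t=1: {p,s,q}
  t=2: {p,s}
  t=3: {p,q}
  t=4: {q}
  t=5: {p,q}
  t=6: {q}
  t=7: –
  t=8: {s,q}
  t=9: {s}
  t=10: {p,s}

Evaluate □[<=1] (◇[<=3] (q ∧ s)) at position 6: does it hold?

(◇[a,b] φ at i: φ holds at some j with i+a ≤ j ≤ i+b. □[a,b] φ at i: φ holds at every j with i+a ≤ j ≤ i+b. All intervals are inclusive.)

Check ◇[<=3] (q ∧ s) at every j in [6,7]:
  j=6: holds (witness at 8)
  j=7: holds (witness at 8)
All positions satisfy it → formula holds.

True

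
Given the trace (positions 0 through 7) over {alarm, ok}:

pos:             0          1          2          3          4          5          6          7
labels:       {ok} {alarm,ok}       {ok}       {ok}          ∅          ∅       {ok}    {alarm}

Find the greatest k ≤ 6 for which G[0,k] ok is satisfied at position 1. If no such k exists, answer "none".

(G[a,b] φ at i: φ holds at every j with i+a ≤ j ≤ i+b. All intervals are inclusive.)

2

ok must hold from j=1 onward; find where it first fails.
  j=1: holds
  j=2: holds
  j=3: holds
  j=4: fails
Holds on [1,3], so largest k = 2.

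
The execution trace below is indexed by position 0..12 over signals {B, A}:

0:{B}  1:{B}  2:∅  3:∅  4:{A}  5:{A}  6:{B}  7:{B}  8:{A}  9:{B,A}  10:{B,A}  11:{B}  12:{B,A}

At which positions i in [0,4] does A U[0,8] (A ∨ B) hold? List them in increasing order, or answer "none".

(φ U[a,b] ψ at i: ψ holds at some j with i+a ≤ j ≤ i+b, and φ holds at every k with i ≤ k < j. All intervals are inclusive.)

0, 1, 4

Evaluate at each i in [0,4]:
  i=0: ✓ (rhs at j=0)
  i=1: ✓ (rhs at j=1)
  i=2: ✗ (lhs fails at k=2 before rhs at j=4)
  i=3: ✗ (lhs fails at k=3 before rhs at j=4)
  i=4: ✓ (rhs at j=4)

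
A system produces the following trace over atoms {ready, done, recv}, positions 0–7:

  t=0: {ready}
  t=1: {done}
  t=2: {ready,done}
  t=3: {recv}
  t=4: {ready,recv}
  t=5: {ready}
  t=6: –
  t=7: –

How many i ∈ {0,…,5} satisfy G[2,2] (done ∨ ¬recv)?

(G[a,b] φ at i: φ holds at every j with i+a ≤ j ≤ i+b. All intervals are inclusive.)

Evaluate at each i in [0,5]:
  i=0: ✓ (all of [2,2])
  i=1: ✗ (fails at j=3)
  i=2: ✗ (fails at j=4)
  i=3: ✓ (all of [5,5])
  i=4: ✓ (all of [6,6])
  i=5: ✓ (all of [7,7])
Positions where it holds: {0, 3, 4, 5} → 4.

4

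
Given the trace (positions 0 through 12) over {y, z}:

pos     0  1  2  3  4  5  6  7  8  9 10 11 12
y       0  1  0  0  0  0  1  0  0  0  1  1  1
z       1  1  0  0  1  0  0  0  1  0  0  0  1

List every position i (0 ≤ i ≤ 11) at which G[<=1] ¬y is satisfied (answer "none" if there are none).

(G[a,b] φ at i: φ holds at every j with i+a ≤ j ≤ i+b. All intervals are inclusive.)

2, 3, 4, 7, 8

Evaluate at each i in [0,11]:
  i=0: ✗ (fails at j=1)
  i=1: ✗ (fails at j=1)
  i=2: ✓ (all of [2,3])
  i=3: ✓ (all of [3,4])
  i=4: ✓ (all of [4,5])
  i=5: ✗ (fails at j=6)
  i=6: ✗ (fails at j=6)
  i=7: ✓ (all of [7,8])
  i=8: ✓ (all of [8,9])
  i=9: ✗ (fails at j=10)
  i=10: ✗ (fails at j=10)
  i=11: ✗ (fails at j=11)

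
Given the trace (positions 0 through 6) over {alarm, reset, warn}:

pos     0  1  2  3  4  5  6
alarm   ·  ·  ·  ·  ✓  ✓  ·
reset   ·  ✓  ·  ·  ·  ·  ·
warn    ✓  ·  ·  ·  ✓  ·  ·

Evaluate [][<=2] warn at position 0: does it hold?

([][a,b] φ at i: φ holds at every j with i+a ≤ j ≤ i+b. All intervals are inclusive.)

False

Check warn at every j in [0,2]:
  j=0: true
  j=1: false
  j=2: false
Fails at j=1 → formula fails.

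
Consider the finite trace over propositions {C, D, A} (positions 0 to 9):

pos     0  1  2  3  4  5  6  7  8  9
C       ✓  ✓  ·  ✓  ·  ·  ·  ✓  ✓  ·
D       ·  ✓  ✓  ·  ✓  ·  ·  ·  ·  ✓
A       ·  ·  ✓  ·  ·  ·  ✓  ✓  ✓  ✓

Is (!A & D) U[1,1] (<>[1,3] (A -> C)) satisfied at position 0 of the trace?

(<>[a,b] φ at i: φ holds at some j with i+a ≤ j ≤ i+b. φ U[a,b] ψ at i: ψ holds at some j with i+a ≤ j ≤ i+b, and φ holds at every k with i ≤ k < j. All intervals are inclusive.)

No

Need some j in [1,1] with <>[1,3] (A -> C), and (!A & D) at every k in [0,j-1].
  j=1: <>[1,3] (A -> C) holds, but (!A & D) fails at k=0 → not this j.
No j in the window works → until fails.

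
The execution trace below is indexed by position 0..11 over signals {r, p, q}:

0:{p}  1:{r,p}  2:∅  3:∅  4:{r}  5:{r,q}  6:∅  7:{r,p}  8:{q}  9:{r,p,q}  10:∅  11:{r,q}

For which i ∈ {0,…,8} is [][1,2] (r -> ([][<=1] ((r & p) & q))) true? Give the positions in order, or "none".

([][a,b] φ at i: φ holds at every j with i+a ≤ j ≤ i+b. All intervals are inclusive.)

1

Evaluate at each i in [0,8]:
  i=0: ✗ (fails at j=1)
  i=1: ✓ (all of [2,3])
  i=2: ✗ (fails at j=4)
  i=3: ✗ (fails at j=4)
  i=4: ✗ (fails at j=5)
  i=5: ✗ (fails at j=7)
  i=6: ✗ (fails at j=7)
  i=7: ✗ (fails at j=9)
  i=8: ✗ (fails at j=9)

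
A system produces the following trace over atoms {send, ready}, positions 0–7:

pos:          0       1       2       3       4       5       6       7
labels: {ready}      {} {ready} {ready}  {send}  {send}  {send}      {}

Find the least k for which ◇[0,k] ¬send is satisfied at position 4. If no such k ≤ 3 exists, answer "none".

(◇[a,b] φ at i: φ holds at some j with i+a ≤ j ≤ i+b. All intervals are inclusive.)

Scan j = 4,5,… for ¬send:
  j=4: fails
  j=5: fails
  j=6: fails
  j=7: holds
First hit at j=7, so smallest k = 7-4 = 3.

3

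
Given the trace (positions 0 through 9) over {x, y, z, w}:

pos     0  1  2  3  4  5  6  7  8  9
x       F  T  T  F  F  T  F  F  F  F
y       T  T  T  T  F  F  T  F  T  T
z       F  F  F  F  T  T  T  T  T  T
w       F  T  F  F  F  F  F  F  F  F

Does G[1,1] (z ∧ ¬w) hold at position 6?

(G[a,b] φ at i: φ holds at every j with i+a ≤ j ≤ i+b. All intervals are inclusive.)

Check (z ∧ ¬w) at every j in [7,7]:
  j=7: true
All positions satisfy it → formula holds.

Holds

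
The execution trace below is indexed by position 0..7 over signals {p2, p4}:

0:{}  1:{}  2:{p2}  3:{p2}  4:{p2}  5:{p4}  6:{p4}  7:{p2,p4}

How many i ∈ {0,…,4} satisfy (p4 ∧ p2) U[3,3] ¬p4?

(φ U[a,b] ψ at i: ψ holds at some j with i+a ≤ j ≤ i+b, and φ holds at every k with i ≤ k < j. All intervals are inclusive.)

0

Evaluate at each i in [0,4]:
  i=0: ✗ (lhs fails at k=0 before rhs at j=3)
  i=1: ✗ (lhs fails at k=1 before rhs at j=4)
  i=2: ✗ (no rhs in [5,5])
  i=3: ✗ (no rhs in [6,6])
  i=4: ✗ (no rhs in [7,7])
Positions where it holds: {} → 0.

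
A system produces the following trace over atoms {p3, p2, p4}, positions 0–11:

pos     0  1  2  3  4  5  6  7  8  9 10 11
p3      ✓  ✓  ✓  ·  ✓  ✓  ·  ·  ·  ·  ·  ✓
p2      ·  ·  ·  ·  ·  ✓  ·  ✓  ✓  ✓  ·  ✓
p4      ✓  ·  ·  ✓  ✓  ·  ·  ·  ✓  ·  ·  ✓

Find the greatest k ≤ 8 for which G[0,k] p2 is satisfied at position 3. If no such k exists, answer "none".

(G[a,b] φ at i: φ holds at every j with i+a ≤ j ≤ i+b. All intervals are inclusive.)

none

p2 must hold from j=3 onward; find where it first fails.
  j=3: fails → no k works.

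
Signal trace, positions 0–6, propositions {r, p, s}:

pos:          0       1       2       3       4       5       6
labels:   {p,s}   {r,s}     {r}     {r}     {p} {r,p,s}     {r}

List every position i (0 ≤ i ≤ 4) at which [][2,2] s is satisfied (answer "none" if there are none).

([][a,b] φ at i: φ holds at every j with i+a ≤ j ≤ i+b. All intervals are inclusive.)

3

Evaluate at each i in [0,4]:
  i=0: ✗ (fails at j=2)
  i=1: ✗ (fails at j=3)
  i=2: ✗ (fails at j=4)
  i=3: ✓ (all of [5,5])
  i=4: ✗ (fails at j=6)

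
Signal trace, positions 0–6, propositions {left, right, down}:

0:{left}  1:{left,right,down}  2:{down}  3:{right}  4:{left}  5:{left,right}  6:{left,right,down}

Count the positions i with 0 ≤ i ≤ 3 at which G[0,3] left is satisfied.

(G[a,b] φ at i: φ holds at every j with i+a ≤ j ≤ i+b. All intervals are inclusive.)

0

Evaluate at each i in [0,3]:
  i=0: ✗ (fails at j=2)
  i=1: ✗ (fails at j=2)
  i=2: ✗ (fails at j=2)
  i=3: ✗ (fails at j=3)
Positions where it holds: {} → 0.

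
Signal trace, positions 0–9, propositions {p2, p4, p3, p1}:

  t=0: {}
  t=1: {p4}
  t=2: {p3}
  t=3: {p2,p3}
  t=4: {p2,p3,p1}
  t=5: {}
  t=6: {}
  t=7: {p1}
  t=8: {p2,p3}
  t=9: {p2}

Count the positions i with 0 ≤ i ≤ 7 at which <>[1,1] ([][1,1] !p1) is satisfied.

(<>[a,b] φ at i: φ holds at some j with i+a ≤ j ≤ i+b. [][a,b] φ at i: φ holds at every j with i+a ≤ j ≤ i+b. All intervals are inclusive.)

Evaluate at each i in [0,7]:
  i=0: ✓ (witness j=1)
  i=1: ✓ (witness j=2)
  i=2: ✗ (none in [3,3])
  i=3: ✓ (witness j=4)
  i=4: ✓ (witness j=5)
  i=5: ✗ (none in [6,6])
  i=6: ✓ (witness j=7)
  i=7: ✓ (witness j=8)
Positions where it holds: {0, 1, 3, 4, 6, 7} → 6.

6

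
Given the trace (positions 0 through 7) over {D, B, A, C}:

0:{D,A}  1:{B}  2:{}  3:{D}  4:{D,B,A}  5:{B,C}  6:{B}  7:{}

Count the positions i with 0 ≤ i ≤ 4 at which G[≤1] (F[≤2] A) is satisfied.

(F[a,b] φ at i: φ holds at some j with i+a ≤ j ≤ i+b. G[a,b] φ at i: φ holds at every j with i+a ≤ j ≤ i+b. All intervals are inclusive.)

Evaluate at each i in [0,4]:
  i=0: ✗ (fails at j=1)
  i=1: ✗ (fails at j=1)
  i=2: ✓ (all of [2,3])
  i=3: ✓ (all of [3,4])
  i=4: ✗ (fails at j=5)
Positions where it holds: {2, 3} → 2.

2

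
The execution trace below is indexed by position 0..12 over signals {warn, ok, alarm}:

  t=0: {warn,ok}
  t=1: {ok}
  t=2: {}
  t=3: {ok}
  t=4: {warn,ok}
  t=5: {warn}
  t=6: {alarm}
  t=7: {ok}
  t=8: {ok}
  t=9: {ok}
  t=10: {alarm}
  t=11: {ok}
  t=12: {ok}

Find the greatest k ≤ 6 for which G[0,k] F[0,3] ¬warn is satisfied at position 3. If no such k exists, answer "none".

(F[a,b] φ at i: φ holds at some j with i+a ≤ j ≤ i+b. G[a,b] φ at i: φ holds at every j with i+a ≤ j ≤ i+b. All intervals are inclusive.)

F[0,3] ¬warn must hold from j=3 onward; find where it first fails.
  j=3: holds
  j=4: holds
  j=5: holds
  j=6: holds
  j=7: holds
  j=8: holds
  j=9: holds
Holds through j=9; largest k = 6.

6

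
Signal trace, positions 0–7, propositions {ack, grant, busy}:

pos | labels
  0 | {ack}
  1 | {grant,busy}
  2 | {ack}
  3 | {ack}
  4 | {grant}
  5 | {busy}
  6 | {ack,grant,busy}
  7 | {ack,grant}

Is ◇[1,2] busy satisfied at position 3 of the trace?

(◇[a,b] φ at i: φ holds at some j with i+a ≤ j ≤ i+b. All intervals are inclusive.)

Check busy at each j in [4,5]:
  j=4: false
  j=5: true
Found at j=5 → formula holds.

Yes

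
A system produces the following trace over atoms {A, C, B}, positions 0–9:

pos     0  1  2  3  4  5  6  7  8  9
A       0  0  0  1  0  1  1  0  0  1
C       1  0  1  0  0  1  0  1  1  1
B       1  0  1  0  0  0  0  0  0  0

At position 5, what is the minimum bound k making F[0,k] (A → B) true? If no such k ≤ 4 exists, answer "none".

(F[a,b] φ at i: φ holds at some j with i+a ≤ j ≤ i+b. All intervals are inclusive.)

Scan j = 5,6,… for (A → B):
  j=5: fails
  j=6: fails
  j=7: holds
First hit at j=7, so smallest k = 7-5 = 2.

2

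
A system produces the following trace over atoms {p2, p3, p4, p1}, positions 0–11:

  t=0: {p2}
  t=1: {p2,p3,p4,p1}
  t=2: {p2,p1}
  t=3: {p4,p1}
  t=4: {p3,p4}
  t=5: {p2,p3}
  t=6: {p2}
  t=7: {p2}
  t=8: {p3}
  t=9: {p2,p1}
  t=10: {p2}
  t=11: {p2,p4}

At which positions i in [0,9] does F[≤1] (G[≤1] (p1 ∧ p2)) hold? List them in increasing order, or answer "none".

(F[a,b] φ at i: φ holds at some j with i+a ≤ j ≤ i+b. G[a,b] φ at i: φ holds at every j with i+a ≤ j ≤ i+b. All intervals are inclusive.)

0, 1

Evaluate at each i in [0,9]:
  i=0: ✓ (witness j=1)
  i=1: ✓ (witness j=1)
  i=2: ✗ (none in [2,3])
  i=3: ✗ (none in [3,4])
  i=4: ✗ (none in [4,5])
  i=5: ✗ (none in [5,6])
  i=6: ✗ (none in [6,7])
  i=7: ✗ (none in [7,8])
  i=8: ✗ (none in [8,9])
  i=9: ✗ (none in [9,10])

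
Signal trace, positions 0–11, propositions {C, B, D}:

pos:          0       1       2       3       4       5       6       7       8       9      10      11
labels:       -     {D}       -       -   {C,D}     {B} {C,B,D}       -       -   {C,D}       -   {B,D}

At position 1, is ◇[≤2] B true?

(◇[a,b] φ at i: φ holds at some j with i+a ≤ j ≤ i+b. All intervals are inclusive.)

Check B at each j in [1,3]:
  j=1: false
  j=2: false
  j=3: false
No position in the window satisfies it → formula fails.

Does not hold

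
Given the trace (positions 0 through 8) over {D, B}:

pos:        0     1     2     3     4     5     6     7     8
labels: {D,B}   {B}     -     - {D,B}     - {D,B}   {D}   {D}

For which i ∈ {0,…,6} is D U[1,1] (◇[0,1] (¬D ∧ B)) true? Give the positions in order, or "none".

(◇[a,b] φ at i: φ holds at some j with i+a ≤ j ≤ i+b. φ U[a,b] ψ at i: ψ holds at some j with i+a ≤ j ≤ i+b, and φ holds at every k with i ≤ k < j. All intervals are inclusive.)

0

Evaluate at each i in [0,6]:
  i=0: ✓ (rhs at j=1; lhs holds on [0,0])
  i=1: ✗ (no rhs in [2,2])
  i=2: ✗ (no rhs in [3,3])
  i=3: ✗ (no rhs in [4,4])
  i=4: ✗ (no rhs in [5,5])
  i=5: ✗ (no rhs in [6,6])
  i=6: ✗ (no rhs in [7,7])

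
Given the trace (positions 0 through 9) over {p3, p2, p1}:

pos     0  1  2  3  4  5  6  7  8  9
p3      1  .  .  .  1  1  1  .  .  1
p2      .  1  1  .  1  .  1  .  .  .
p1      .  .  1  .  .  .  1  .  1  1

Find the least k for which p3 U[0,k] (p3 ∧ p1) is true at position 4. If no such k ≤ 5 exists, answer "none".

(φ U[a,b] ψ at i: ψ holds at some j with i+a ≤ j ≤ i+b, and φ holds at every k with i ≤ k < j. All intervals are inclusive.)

2

Need earliest j ≥ 4 with (p3 ∧ p1), and p3 at every k in [4,j-1].
  j=4: rhs fails.
  j=5: rhs fails.
  j=6: rhs holds; lhs holds on [4,5]. k = 2.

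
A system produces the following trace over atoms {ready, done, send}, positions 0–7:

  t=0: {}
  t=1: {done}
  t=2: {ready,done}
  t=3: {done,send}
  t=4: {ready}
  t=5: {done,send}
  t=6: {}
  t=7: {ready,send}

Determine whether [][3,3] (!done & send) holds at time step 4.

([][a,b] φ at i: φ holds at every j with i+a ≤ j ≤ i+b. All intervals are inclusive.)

Check (!done & send) at every j in [7,7]:
  j=7: true
All positions satisfy it → formula holds.

Yes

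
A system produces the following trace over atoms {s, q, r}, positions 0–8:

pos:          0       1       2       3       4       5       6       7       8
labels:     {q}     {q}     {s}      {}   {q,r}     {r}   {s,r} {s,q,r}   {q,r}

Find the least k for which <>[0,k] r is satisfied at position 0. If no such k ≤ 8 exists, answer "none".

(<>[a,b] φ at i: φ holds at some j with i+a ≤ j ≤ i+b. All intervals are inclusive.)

4

Scan j = 0,1,… for r:
  j=0: fails
  j=1: fails
  j=2: fails
  j=3: fails
  j=4: holds
First hit at j=4, so smallest k = 4-0 = 4.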